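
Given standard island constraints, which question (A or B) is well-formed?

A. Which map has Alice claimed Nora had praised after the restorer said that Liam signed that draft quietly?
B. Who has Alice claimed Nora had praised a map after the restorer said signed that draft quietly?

In B, the wh-phrase is extracted from inside an adjunct island (introduced by "after"), which blocks movement.
In A, the extraction path crosses only that-complement boundaries, which are transparent.
So A is grammatical.

A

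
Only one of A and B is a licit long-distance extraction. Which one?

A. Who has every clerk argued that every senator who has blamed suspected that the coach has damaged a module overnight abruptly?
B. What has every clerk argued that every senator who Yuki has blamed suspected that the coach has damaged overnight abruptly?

In A, the wh-phrase is extracted from inside a complex-NP island (relative clause) (introduced by "who"), which blocks movement.
In B, the extraction path crosses only that-complement boundaries, which are transparent.
So B is grammatical.

B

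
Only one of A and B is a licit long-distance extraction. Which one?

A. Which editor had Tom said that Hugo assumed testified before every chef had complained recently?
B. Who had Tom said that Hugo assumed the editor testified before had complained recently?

A

In B, the wh-phrase is extracted from inside an adjunct island (introduced by "before"), which blocks movement.
In A, the extraction path crosses only that-complement boundaries, which are transparent.
So A is grammatical.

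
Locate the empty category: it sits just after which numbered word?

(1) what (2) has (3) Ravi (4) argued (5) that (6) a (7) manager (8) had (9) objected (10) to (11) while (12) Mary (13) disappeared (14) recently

10

The displaced element is "what" (word 1).
It is linked across 1 clause boundary (that).
It functions as the object of the preposition "to" of "objected", so the gap sits immediately after word 10 ("to").
Base order: Ravi has argued that a manager had objected to what while Mary disappeared recently.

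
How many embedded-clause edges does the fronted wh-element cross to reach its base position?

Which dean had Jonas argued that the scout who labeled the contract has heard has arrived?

2

"which dean" is extracted from the subject of "arrived".
Boundaries crossed, outermost first: [that], [Ø] — 2 in total.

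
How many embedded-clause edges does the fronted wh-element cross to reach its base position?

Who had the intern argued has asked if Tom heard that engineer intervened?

1

"who" is extracted from the subject of "asked".
Boundaries crossed, outermost first: [Ø] — 1 in total.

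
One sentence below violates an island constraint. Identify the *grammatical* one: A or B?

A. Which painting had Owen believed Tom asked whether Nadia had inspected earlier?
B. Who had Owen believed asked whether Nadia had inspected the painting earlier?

In A, the wh-phrase is extracted from inside a wh-island (introduced by "whether"), which blocks movement.
In B, the extraction path crosses only that-complement boundaries, which are transparent.
So B is grammatical.

B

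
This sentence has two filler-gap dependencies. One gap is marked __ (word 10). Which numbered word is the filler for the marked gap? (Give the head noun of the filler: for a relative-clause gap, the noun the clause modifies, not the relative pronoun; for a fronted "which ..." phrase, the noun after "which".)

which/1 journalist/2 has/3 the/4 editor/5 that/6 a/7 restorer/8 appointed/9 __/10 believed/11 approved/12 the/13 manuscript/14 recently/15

5

The marked gap is inside the relative clause, the direct object of "appointed".
Its filler is the head noun "editor" (via "that"), at word 5.
(The other dependency links word 2 to a gap after word 11.)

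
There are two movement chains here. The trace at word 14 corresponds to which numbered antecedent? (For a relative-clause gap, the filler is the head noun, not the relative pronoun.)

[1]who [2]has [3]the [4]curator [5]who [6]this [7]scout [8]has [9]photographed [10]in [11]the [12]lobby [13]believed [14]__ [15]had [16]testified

1

The marked gap is the subject of "testified".
Its filler is the fronted wh-phrase "who", at word 1.
(The other dependency links word 4 to a gap after word 9.)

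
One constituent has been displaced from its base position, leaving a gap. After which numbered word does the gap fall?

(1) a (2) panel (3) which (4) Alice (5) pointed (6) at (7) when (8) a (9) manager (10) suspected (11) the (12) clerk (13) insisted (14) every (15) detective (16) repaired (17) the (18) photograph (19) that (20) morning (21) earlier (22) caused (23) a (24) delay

The displaced element is "a panel" (word 2).
It functions as the object of the preposition "at" of "pointed", so the gap sits immediately after word 6 ("at").
Base order: Alice pointed at a panel when a manager suspected the clerk insisted every detective repaired the photograph that morning earlier.

6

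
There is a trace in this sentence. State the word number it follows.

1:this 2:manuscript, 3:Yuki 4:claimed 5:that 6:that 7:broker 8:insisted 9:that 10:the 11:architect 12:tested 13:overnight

The displaced element is "this manuscript" (word 2).
It is linked across 2 clause boundaries (that → that).
It functions as the direct object of "tested", so the gap sits immediately after word 12 ("tested").
Base order: Yuki claimed that that broker insisted that the architect tested this manuscript overnight.

12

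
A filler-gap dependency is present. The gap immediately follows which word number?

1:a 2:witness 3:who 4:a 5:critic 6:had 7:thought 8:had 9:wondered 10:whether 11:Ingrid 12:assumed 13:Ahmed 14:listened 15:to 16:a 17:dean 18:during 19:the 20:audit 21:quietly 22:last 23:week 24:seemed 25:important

7

The displaced element is "a witness" (word 2).
It is linked across 1 clause boundary (Ø).
It functions as the subject of "wondered", so the gap sits immediately after word 7 ("thought").
Base order: A critic had thought that a witness had wondered whether Ingrid assumed Ahmed listened to a dean during the audit quietly last week.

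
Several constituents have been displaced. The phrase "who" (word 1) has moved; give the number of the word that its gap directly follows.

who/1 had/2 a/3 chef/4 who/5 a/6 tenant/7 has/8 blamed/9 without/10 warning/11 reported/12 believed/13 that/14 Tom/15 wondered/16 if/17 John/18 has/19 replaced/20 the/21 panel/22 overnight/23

12

The displaced element is "who" (word 1).
It is linked across 1 clause boundary (Ø).
It functions as the subject of "believed", so the gap sits immediately after word 12 ("reported").
Base order: A chef who a tenant has blamed without warning had reported that who believed that Tom wondered if John has replaced the panel overnight.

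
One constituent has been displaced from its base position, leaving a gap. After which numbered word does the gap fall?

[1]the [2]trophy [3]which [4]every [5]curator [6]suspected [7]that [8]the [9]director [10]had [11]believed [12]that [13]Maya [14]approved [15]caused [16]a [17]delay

The displaced element is "the trophy" (word 2).
It is linked across 2 clause boundaries (that → that).
It functions as the direct object of "approved", so the gap sits immediately after word 14 ("approved").
Base order: Every curator suspected that the director had believed that Maya approved the trophy.

14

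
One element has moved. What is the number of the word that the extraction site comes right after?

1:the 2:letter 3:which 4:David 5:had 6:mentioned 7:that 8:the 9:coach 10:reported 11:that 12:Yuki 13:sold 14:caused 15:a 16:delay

13

The displaced element is "the letter" (word 2).
It is linked across 2 clause boundaries (that → that).
It functions as the direct object of "sold", so the gap sits immediately after word 13 ("sold").
Base order: David had mentioned that the coach reported that Yuki sold the letter.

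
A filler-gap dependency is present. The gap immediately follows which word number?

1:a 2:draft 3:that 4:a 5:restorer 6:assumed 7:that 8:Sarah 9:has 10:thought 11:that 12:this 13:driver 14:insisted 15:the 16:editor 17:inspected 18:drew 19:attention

The displaced element is "a draft" (word 2).
It is linked across 3 clause boundaries (that → that → Ø).
It functions as the direct object of "inspected", so the gap sits immediately after word 17 ("inspected").
Base order: A restorer assumed that Sarah has thought that this driver insisted the editor inspected a draft.

17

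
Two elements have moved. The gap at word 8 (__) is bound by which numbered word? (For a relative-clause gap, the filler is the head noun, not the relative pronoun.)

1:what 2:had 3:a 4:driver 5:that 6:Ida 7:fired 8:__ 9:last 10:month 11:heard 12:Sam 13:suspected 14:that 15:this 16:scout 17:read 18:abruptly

The marked gap is inside the relative clause, the direct object of "fired".
Its filler is the head noun "driver" (via "that"), at word 4.
(The other dependency links word 1 to a gap after word 17.)

4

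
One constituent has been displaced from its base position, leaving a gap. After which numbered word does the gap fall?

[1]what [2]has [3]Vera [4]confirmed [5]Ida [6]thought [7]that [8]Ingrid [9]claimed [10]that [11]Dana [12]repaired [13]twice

12

The displaced element is "what" (word 1).
It is linked across 3 clause boundaries (Ø → that → that).
It functions as the direct object of "repaired", so the gap sits immediately after word 12 ("repaired").
Base order: Vera has confirmed Ida thought that Ingrid claimed that Dana repaired what twice.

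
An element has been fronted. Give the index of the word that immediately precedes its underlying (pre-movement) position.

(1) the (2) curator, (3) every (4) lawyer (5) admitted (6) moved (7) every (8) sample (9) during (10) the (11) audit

The displaced element is "the curator" (word 2).
It is linked across 1 clause boundary (Ø).
It functions as the subject of "moved", so the gap sits immediately after word 5 ("admitted").
Base order: Every lawyer admitted that the curator moved every sample during the audit.

5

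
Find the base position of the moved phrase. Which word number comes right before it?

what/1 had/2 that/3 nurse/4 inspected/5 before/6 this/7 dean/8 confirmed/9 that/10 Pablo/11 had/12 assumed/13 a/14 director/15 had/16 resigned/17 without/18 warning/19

5

The displaced element is "what" (word 1).
It functions as the direct object of "inspected", so the gap sits immediately after word 5 ("inspected").
Base order: That nurse had inspected what before this dean confirmed that Pablo had assumed a director had resigned without warning.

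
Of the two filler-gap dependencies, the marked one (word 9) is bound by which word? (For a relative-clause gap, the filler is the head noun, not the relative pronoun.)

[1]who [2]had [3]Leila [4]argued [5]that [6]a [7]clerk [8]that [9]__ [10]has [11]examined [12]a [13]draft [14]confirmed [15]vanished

The marked gap is inside the relative clause, the subject of "examined".
Its filler is the head noun "clerk" (via "that"), at word 7.
(The other dependency links word 1 to a gap after word 14.)

7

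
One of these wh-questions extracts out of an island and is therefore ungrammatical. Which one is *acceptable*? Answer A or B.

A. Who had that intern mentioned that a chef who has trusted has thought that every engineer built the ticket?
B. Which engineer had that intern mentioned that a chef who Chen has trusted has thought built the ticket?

In A, the wh-phrase is extracted from inside a complex-NP island (relative clause) (introduced by "who"), which blocks movement.
In B, the extraction path crosses only that-complement boundaries, which are transparent.
So B is grammatical.

B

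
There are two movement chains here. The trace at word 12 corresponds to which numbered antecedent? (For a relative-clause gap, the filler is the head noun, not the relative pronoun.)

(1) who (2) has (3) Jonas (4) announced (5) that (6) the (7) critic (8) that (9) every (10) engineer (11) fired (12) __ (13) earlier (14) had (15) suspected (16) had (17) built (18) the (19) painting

The marked gap is inside the relative clause, the direct object of "fired".
Its filler is the head noun "critic" (via "that"), at word 7.
(The other dependency links word 1 to a gap after word 15.)

7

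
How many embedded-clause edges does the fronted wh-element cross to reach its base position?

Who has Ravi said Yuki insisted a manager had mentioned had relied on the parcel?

"who" is extracted from the subject of "relied".
Boundaries crossed, outermost first: [Ø], [Ø], [Ø] — 3 in total.

3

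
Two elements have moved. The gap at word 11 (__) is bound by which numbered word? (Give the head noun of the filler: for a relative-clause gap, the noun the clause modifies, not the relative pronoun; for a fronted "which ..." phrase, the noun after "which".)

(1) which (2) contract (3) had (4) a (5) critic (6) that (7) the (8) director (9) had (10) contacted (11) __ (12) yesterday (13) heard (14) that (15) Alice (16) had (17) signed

The marked gap is inside the relative clause, the direct object of "contacted".
Its filler is the head noun "critic" (via "that"), at word 5.
(The other dependency links word 2 to a gap after word 17.)

5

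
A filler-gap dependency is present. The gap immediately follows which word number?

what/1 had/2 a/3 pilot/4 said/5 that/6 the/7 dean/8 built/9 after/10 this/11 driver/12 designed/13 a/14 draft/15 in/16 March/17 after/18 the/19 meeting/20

The displaced element is "what" (word 1).
It is linked across 1 clause boundary (that).
It functions as the direct object of "built", so the gap sits immediately after word 9 ("built").
Base order: A pilot had said that the dean built what after this driver designed a draft in March after the meeting.

9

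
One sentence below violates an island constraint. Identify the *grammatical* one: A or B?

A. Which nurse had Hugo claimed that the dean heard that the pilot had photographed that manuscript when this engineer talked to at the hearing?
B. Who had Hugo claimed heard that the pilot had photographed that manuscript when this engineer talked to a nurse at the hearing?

In A, the wh-phrase is extracted from inside an adjunct island (introduced by "when"), which blocks movement.
In B, the extraction path crosses only that-complement boundaries, which are transparent.
So B is grammatical.

B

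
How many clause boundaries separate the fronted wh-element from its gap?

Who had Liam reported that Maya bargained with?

"who" is extracted from the PP object of "bargained".
Boundaries crossed, outermost first: [that] — 1 in total.

1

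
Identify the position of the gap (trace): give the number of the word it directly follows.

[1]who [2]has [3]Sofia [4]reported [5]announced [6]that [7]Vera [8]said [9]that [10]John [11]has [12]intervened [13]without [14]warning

The displaced element is "who" (word 1).
It is linked across 1 clause boundary (Ø).
It functions as the subject of "announced", so the gap sits immediately after word 4 ("reported").
Base order: Sofia has reported that who announced that Vera said that John has intervened without warning.

4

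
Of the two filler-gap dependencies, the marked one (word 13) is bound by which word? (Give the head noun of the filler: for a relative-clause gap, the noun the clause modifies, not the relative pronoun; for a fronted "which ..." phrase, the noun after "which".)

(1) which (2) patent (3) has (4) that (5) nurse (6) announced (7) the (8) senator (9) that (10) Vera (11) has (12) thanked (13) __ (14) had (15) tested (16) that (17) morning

8

The marked gap is inside the relative clause, the direct object of "thanked".
Its filler is the head noun "senator" (via "that"), at word 8.
(The other dependency links word 2 to a gap after word 15.)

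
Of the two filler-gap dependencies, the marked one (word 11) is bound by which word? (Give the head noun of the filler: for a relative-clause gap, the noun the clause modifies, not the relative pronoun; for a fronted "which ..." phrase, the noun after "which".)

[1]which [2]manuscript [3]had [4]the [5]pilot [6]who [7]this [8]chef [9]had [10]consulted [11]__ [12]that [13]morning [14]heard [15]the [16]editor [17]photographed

5

The marked gap is inside the relative clause, the direct object of "consulted".
Its filler is the head noun "pilot" (via "who"), at word 5.
(The other dependency links word 2 to a gap after word 17.)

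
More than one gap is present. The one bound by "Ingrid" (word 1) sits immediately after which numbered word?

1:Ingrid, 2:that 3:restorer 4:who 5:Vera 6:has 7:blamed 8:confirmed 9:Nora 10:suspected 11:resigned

The displaced element is "Ingrid" (word 1).
It is linked across 2 clause boundaries (Ø → Ø).
It functions as the subject of "resigned", so the gap sits immediately after word 10 ("suspected").
Base order: That restorer who Vera has blamed confirmed Nora suspected that Ingrid resigned.

10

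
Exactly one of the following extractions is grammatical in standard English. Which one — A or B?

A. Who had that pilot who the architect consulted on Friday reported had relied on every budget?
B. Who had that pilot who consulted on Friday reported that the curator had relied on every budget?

In B, the wh-phrase is extracted from inside a complex-NP island (relative clause) (introduced by "who"), which blocks movement.
In A, the extraction path crosses only that-complement boundaries, which are transparent.
So A is grammatical.

A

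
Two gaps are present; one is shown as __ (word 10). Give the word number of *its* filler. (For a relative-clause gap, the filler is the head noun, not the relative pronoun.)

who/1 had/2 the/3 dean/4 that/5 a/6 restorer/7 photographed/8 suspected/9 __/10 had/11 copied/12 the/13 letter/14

The marked gap is the subject of "copied".
Its filler is the fronted wh-phrase "who", at word 1.
(The other dependency links word 4 to a gap after word 8.)

1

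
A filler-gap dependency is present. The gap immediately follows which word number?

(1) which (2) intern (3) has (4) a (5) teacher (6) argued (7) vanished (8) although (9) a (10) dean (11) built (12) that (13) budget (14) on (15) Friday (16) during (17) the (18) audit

The displaced element is "which intern" (word 2).
It is linked across 1 clause boundary (Ø).
It functions as the subject of "vanished", so the gap sits immediately after word 6 ("argued").
Base order: A teacher has argued that which intern vanished although a dean built that budget on Friday during the audit.

6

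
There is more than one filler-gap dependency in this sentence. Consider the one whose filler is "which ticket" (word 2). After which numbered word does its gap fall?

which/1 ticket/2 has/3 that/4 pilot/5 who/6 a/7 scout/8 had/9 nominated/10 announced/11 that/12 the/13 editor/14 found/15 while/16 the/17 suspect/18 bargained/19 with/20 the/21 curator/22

The displaced element is "which ticket" (word 2).
It is linked across 1 clause boundary (that).
It functions as the direct object of "found", so the gap sits immediately after word 15 ("found").
Base order: That pilot who a scout had nominated has announced that the editor found which ticket while the suspect bargained with the curator.

15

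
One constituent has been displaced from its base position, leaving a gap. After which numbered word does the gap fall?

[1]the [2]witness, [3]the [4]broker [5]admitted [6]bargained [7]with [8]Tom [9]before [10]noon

5

The displaced element is "the witness" (word 2).
It is linked across 1 clause boundary (Ø).
It functions as the subject of "bargained", so the gap sits immediately after word 5 ("admitted").
Base order: The broker admitted the witness bargained with Tom before noon.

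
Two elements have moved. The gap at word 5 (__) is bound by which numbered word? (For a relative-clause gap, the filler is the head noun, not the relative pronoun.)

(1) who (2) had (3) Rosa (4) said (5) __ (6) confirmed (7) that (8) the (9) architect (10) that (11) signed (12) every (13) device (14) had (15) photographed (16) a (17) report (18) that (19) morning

The marked gap is the subject of "confirmed".
Its filler is the fronted wh-phrase "who", at word 1.
(The other dependency links word 9 to a gap after word 10.)

1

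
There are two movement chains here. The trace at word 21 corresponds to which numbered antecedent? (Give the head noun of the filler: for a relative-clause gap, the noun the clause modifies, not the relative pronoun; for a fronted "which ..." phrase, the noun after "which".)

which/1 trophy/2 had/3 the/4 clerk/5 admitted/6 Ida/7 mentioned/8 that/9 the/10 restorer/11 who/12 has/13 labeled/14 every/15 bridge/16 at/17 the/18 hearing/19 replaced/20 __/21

2

The marked gap is the direct object of "replaced".
Its filler is the fronted wh-phrase "which trophy", at word 2.
(The other dependency links word 11 to a gap after word 12.)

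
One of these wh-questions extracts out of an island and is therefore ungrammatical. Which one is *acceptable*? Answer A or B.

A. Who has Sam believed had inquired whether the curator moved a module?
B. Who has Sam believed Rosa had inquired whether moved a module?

A

In B, the wh-phrase is extracted from inside a wh-island (introduced by "whether"), which blocks movement.
In A, the extraction path crosses only that-complement boundaries, which are transparent.
So A is grammatical.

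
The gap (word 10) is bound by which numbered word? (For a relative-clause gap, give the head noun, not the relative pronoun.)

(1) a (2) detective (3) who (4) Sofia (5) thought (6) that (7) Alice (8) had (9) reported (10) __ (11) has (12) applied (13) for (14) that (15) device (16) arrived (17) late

2

The gap at 10 is the subject of "applied", inside a relative clause.
The relative pronoun is "who" (word 3); it is bound by the head noun immediately before it.
Its filler is the head noun "detective", at word 2.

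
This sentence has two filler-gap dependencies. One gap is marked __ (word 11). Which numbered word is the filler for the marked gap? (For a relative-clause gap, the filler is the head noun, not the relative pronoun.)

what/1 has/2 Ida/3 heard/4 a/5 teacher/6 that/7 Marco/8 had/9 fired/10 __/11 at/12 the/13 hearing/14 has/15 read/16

6

The marked gap is inside the relative clause, the direct object of "fired".
Its filler is the head noun "teacher" (via "that"), at word 6.
(The other dependency links word 1 to a gap after word 16.)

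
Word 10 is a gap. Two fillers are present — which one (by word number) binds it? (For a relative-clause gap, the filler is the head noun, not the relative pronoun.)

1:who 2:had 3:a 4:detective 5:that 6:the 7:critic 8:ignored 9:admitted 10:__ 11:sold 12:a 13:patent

The marked gap is the subject of "sold".
Its filler is the fronted wh-phrase "who", at word 1.
(The other dependency links word 4 to a gap after word 8.)

1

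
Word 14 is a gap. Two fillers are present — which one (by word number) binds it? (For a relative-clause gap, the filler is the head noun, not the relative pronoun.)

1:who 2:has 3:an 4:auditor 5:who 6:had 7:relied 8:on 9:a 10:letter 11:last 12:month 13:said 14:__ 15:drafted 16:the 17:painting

The marked gap is the subject of "drafted".
Its filler is the fronted wh-phrase "who", at word 1.
(The other dependency links word 4 to a gap after word 5.)

1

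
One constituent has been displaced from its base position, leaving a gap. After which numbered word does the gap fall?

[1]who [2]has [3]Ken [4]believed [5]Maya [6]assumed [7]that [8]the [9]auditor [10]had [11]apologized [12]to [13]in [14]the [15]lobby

The displaced element is "who" (word 1).
It is linked across 2 clause boundaries (Ø → that).
It functions as the object of the preposition "to" of "apologized", so the gap sits immediately after word 12 ("to").
Base order: Ken has believed Maya assumed that the auditor had apologized to who in the lobby.

12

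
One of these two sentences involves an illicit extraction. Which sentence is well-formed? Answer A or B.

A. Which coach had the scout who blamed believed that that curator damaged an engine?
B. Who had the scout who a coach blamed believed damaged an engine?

In A, the wh-phrase is extracted from inside a complex-NP island (relative clause) (introduced by "who"), which blocks movement.
In B, the extraction path crosses only that-complement boundaries, which are transparent.
So B is grammatical.

B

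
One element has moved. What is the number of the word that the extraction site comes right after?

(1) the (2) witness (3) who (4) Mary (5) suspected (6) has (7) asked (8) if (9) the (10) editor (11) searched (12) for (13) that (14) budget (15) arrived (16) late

The displaced element is "the witness" (word 2).
It is linked across 1 clause boundary (Ø).
It functions as the subject of "asked", so the gap sits immediately after word 5 ("suspected").
Base order: Mary suspected the witness has asked if the editor searched for that budget.

5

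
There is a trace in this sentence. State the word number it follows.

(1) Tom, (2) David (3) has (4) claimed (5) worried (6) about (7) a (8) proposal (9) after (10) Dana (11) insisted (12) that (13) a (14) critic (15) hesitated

4

The displaced element is "Tom" (word 1).
It is linked across 1 clause boundary (Ø).
It functions as the subject of "worried", so the gap sits immediately after word 4 ("claimed").
Base order: David has claimed that Tom worried about a proposal after Dana insisted that a critic hesitated.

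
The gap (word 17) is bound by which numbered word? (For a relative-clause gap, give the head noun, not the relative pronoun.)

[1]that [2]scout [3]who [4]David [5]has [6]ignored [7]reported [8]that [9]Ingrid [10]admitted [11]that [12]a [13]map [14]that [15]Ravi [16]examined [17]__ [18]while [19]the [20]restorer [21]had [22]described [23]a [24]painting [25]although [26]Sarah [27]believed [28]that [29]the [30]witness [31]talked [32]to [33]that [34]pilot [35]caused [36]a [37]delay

13

The gap at 17 is the object of "examined", inside a relative clause.
The relative pronoun is "that" (word 14); it is bound by the head noun immediately before it.
Its filler is the head noun "map", at word 13.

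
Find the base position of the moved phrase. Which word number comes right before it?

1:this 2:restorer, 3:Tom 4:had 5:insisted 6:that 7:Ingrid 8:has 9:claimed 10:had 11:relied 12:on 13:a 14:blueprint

9

The displaced element is "this restorer" (word 2).
It is linked across 2 clause boundaries (that → Ø).
It functions as the subject of "relied", so the gap sits immediately after word 9 ("claimed").
Base order: Tom had insisted that Ingrid has claimed this restorer had relied on a blueprint.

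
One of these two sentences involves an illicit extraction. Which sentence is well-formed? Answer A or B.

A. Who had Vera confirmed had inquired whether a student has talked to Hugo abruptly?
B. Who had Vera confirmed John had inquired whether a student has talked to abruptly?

A

In B, the wh-phrase is extracted from inside a wh-island (introduced by "whether"), which blocks movement.
In A, the extraction path crosses only that-complement boundaries, which are transparent.
So A is grammatical.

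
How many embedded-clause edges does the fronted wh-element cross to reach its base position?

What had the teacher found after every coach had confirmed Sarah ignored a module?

"what" originates inside the matrix clause — no clause boundary is crossed.

0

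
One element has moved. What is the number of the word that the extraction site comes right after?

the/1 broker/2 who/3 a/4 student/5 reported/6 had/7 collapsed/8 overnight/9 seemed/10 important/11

The displaced element is "the broker" (word 2).
It is linked across 1 clause boundary (Ø).
It functions as the subject of "collapsed", so the gap sits immediately after word 6 ("reported").
Base order: A student reported that the broker had collapsed overnight.

6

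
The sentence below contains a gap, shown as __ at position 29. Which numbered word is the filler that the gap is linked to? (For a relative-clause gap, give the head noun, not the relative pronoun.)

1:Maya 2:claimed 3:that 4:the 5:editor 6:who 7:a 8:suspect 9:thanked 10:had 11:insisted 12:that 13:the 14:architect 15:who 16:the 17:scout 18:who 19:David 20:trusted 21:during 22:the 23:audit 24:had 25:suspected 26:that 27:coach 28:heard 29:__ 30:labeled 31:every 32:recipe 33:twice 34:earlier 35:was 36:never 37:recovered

The gap at 29 is the subject of "labeled", inside a relative clause.
The relative pronoun is "who" (word 15); it is bound by the head noun immediately before it.
Its filler is the head noun "architect", at word 14.

14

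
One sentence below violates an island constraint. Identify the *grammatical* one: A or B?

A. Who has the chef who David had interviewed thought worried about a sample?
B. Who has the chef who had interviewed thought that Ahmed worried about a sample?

A

In B, the wh-phrase is extracted from inside a complex-NP island (relative clause) (introduced by "who"), which blocks movement.
In A, the extraction path crosses only that-complement boundaries, which are transparent.
So A is grammatical.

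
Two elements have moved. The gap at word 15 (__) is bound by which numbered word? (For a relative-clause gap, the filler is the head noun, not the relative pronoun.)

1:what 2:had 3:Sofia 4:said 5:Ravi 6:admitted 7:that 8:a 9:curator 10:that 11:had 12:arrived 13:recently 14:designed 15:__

The marked gap is the direct object of "designed".
Its filler is the fronted wh-phrase "what", at word 1.
(The other dependency links word 9 to a gap after word 10.)

1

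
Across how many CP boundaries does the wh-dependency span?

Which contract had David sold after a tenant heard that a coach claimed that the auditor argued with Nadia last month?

"which contract" originates inside the matrix clause — no clause boundary is crossed.

0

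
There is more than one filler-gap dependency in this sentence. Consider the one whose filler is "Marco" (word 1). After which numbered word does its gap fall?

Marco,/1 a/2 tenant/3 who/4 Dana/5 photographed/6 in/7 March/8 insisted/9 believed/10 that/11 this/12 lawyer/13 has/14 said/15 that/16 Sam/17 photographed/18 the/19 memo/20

9

The displaced element is "Marco" (word 1).
It is linked across 1 clause boundary (Ø).
It functions as the subject of "believed", so the gap sits immediately after word 9 ("insisted").
Base order: A tenant who Dana photographed in March insisted Marco believed that this lawyer has said that Sam photographed the memo.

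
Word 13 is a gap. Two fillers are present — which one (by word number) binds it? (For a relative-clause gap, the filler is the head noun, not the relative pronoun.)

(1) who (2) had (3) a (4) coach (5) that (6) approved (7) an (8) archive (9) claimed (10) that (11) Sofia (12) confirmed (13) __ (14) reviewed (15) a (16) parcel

1

The marked gap is the subject of "reviewed".
Its filler is the fronted wh-phrase "who", at word 1.
(The other dependency links word 4 to a gap after word 5.)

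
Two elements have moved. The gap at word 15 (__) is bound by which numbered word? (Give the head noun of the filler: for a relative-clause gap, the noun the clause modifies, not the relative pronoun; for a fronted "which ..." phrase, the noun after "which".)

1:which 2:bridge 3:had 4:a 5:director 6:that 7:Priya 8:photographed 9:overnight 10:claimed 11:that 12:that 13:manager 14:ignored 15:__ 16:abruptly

The marked gap is the direct object of "ignored".
Its filler is the fronted wh-phrase "which bridge", at word 2.
(The other dependency links word 5 to a gap after word 8.)

2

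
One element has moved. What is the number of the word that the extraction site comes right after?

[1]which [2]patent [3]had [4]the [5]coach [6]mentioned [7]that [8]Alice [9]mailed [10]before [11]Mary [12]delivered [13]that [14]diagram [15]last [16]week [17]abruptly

9

The displaced element is "which patent" (word 2).
It is linked across 1 clause boundary (that).
It functions as the direct object of "mailed", so the gap sits immediately after word 9 ("mailed").
Base order: The coach had mentioned that Alice mailed which patent before Mary delivered that diagram last week abruptly.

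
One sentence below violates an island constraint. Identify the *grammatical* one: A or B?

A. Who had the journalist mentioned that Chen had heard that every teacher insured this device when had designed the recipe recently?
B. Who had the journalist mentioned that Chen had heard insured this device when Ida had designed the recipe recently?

B

In A, the wh-phrase is extracted from inside an adjunct island (introduced by "when"), which blocks movement.
In B, the extraction path crosses only that-complement boundaries, which are transparent.
So B is grammatical.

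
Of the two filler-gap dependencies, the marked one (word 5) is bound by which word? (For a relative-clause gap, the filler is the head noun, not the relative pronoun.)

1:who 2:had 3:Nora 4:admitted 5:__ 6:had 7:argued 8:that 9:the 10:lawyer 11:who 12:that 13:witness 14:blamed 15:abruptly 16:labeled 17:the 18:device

1

The marked gap is the subject of "argued".
Its filler is the fronted wh-phrase "who", at word 1.
(The other dependency links word 10 to a gap after word 14.)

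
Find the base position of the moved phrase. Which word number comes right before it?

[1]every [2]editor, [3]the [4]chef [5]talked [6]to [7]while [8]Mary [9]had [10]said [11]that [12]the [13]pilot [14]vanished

6

The displaced element is "every editor" (word 2).
It functions as the object of the preposition "to" of "talked", so the gap sits immediately after word 6 ("to").
Base order: The chef talked to every editor while Mary had said that the pilot vanished.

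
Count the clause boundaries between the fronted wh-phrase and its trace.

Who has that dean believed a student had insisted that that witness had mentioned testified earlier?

3

"who" is extracted from the subject of "testified".
Boundaries crossed, outermost first: [Ø], [that], [Ø] — 3 in total.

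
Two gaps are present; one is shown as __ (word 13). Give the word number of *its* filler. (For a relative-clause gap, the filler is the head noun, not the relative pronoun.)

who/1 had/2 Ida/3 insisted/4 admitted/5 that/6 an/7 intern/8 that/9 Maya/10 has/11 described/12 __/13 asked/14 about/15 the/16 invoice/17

The marked gap is inside the relative clause, the direct object of "described".
Its filler is the head noun "intern" (via "that"), at word 8.
(The other dependency links word 1 to a gap after word 4.)

8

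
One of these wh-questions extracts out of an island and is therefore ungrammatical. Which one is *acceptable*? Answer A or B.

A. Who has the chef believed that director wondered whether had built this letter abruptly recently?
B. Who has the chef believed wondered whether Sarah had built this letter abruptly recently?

B

In A, the wh-phrase is extracted from inside a wh-island (introduced by "whether"), which blocks movement.
In B, the extraction path crosses only that-complement boundaries, which are transparent.
So B is grammatical.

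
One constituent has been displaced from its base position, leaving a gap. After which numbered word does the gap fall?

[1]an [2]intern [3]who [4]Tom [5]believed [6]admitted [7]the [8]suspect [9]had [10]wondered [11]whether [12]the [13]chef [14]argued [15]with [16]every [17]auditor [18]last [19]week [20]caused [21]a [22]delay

The displaced element is "an intern" (word 2).
It is linked across 1 clause boundary (Ø).
It functions as the subject of "admitted", so the gap sits immediately after word 5 ("believed").
Base order: Tom believed an intern admitted the suspect had wondered whether the chef argued with every auditor last week.

5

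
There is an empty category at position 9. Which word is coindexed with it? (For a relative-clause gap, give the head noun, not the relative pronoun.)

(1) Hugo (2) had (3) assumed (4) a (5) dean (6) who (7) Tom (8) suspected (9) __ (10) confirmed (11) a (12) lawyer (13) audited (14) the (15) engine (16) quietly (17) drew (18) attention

The gap at 9 is the subject of "confirmed", inside a relative clause.
The relative pronoun is "who" (word 6); it is bound by the head noun immediately before it.
Its filler is the head noun "dean", at word 5.

5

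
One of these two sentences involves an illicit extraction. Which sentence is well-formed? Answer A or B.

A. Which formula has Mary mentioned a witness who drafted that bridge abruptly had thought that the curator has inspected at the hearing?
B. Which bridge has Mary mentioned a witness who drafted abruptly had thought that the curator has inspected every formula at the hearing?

In B, the wh-phrase is extracted from inside a complex-NP island (relative clause) (introduced by "who"), which blocks movement.
In A, the extraction path crosses only that-complement boundaries, which are transparent.
So A is grammatical.

A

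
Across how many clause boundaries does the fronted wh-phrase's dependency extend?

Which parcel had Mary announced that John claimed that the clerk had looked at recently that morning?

2

"which parcel" is extracted from the PP object of "looked".
Boundaries crossed, outermost first: [that], [that] — 2 in total.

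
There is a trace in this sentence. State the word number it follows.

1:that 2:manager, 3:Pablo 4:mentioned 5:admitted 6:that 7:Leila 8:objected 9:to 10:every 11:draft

4

The displaced element is "that manager" (word 2).
It is linked across 1 clause boundary (Ø).
It functions as the subject of "admitted", so the gap sits immediately after word 4 ("mentioned").
Base order: Pablo mentioned that that manager admitted that Leila objected to every draft.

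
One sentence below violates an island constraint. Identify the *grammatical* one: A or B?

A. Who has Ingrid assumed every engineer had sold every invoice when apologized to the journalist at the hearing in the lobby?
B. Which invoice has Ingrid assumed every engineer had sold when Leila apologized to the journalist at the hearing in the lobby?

In A, the wh-phrase is extracted from inside an adjunct island (introduced by "when"), which blocks movement.
In B, the extraction path crosses only that-complement boundaries, which are transparent.
So B is grammatical.

B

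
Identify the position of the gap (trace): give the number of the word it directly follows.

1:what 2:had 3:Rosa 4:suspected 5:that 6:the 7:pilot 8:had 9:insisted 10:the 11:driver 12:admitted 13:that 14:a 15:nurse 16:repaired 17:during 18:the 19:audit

16

The displaced element is "what" (word 1).
It is linked across 3 clause boundaries (that → Ø → that).
It functions as the direct object of "repaired", so the gap sits immediately after word 16 ("repaired").
Base order: Rosa had suspected that the pilot had insisted the driver admitted that a nurse repaired what during the audit.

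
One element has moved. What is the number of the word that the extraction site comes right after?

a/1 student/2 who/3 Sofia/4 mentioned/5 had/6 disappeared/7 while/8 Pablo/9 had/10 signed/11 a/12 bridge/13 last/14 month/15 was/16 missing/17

The displaced element is "a student" (word 2).
It is linked across 1 clause boundary (Ø).
It functions as the subject of "disappeared", so the gap sits immediately after word 5 ("mentioned").
Base order: Sofia mentioned that a student had disappeared while Pablo had signed a bridge last month.

5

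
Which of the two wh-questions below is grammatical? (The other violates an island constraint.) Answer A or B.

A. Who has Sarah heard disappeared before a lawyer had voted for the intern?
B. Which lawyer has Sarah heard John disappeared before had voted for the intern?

A

In B, the wh-phrase is extracted from inside an adjunct island (introduced by "before"), which blocks movement.
In A, the extraction path crosses only that-complement boundaries, which are transparent.
So A is grammatical.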